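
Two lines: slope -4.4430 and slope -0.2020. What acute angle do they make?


m1-m2 = -4.241
1+m1*m2 = 1.897486
tan(theta) = |-4.241/1.897486| = 2.235063
theta = arctan(|-4.241/1.897486|) = 65.8956 degrees (acute angle)

65.8956 degrees


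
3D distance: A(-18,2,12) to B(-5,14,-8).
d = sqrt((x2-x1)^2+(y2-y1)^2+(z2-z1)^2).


dx=13, dy=12, dz=-20
d = sqrt(169+144+400) = sqrt(713) = 26.7021

26.7021


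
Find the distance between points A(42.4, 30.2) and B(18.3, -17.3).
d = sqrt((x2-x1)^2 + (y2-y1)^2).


dx = 18.3 - 42.4 = -24.1
dy = -17.3 - 30.2 = -47.5
d = sqrt(580.81 + 2256.25) = sqrt(2837.06) = 53.2641

53.2641


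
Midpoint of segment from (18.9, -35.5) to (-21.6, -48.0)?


Mx = (18.9 - 21.6)/2 = -2.7/2 = -1.3500
My = (-35.5 - 48.0)/2 = -83.5/2 = -41.7500

(-1.3500, -41.7500)


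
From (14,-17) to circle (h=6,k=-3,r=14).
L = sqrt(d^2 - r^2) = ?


d = sqrt((14-6)^2 + (-17+ 3)^2) = sqrt(64+196) = 16.1245
L = sqrt(260.0000 - 196) = sqrt(64.0000) = 8.0000

8.0000


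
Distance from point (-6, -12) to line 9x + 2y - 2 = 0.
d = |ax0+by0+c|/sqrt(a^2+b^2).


|9*(-6) + 2*(-12) - 2| = |-80| = 80
sqrt(81 + 4) = sqrt(85) = 9.2195
d = 80/sqrt(85) = 8.6772

8.6772


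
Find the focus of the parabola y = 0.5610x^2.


a = 0.5610
4a = 2.2440
focus = (0, 1/2.2440) = (0, 0.4456)

Focus = (0, 0.4456)


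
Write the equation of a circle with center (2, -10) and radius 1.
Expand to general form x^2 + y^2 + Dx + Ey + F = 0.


(x-2)^2 + (y+ 10)^2 = 1^2
D = -2h = -4, E = -2k = 20
F = h^2+k^2-r^2 = 4+100-1 = 103

x^2 + y^2 - 4x + 20y + 103 = 0


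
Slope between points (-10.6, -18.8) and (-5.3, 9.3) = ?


dy = 9.3 + 18.8 = 28.1
dx = -5.3 + 10.6 = 5.3
m = 28.1/5.3 = 5.3019

m = 5.3019


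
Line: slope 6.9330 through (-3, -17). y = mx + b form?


y + 17 = 6.9330(x + 3)
y = 6.9330x - 17 - 6.9330*(-3)
y = 6.9330x + 3.7990

y = 6.9330x + 3.7990


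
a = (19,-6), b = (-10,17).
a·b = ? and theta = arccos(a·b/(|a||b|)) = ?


a·b = 19*(-10) - 6*17 = -190 - 102 = -292
|a| = sqrt(361+36) = 19.9249
|b| = sqrt(100+289) = 19.7231
cos(theta) = -292/(sqrt(397)*sqrt(389)) = -292/sqrt(154433) = -0.743041
theta = arccos(-292/sqrt(154433)) = 137.9911 degrees

a·b = -292, theta = 137.9911 deg


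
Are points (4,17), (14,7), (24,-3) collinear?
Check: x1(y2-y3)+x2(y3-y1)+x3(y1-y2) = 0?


4*(7+ 3) + 14*(-3-17) + 24*(17-7)
= 40 - 280 + 240 = 0

Yes, collinear (determinant = 0)


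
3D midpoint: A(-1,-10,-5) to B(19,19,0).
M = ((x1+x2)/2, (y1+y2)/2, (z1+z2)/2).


Mx = (-1+19)/2 = 9.0000
My = (-10+19)/2 = 4.5000
Mz = (-5+0)/2 = -2.5000

M = (9.0000, 4.5000, -2.5000)


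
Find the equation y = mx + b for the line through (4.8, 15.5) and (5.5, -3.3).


m = (-18.8)/(0.7) = -26.8571
b = y1 - m*x1 = 15.5 - (-18.8*4.8)/(0.7) = 15.5 + 128.9143 = 144.4143

y = -26.8571x + 144.4143


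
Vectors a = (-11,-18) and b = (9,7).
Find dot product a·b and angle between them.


a·b = -11*9 - 18*7 = -99 - 126 = -225
|a| = sqrt(121+324) = 21.0950
|b| = sqrt(81+49) = 11.4018
cos(theta) = -225/(sqrt(445)*sqrt(130)) = -225/sqrt(57850) = -0.935472
theta = arccos(-225/sqrt(57850)) = 159.3045 degrees

a·b = -225, theta = 159.3045 deg


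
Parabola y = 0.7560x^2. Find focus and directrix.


a = 0.7560
1/(4a) = 0.3307
Focus = (0, 0.3307)
Directrix: y = -0.3307

Focus = (0, 0.3307), Directrix: y = -0.3307


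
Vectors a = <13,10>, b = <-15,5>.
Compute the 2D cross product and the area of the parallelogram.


cross = 13*5 - 10*(-15) = 65 + 150 = 215
Parallelogram area = |215| = 215

cross = 215, parallelogram area = 215


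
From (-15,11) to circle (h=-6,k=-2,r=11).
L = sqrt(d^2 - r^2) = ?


d = sqrt((-15+ 6)^2 + (11+ 2)^2) = sqrt(81+169) = 15.8114
L = sqrt(250.0000 - 121) = sqrt(129.0000) = 11.3578

11.3578


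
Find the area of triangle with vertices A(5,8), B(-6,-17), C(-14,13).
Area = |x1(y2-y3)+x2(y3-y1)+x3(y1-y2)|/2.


5*(-17-13) = -150
-6*(13-8) = -30
-14*(8+ 17) = -350
sum = -530
Area = |-530|/2 = 265.0000

265.0000 sq units


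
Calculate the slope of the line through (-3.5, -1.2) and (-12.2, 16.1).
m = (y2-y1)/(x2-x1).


dy = 16.1 + 1.2 = 17.3
dx = -12.2 + 3.5 = -8.7
m = 17.3/(-8.7) = -1.9885

m = -1.9885


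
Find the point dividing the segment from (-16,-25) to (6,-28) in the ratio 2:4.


Px = (2*6 + 4*(-16))/6 = -52/6 = -8.6667
Py = (2*(-28) + 4*(-25))/6 = -156/6 = -26.0000

P = (-8.6667, -26.0000)


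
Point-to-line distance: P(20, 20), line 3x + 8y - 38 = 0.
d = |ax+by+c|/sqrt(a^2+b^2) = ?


|3*20 + 8*20 - 38| = |182| = 182
sqrt(9 + 64) = sqrt(73) = 8.5440
d = 182/sqrt(73) = 21.3015

21.3015


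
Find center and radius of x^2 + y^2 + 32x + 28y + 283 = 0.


h = -D/2 = -32/2 = -16
k = -E/2 = -28/2 = -14
r^2 = h^2 + k^2 - F = 256 + 196 - 283 = 169
r = 13

Center (-16, -14), radius = 13


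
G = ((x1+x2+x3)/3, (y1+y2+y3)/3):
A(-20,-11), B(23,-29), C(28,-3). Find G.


Gx = (-20+23+28)/3 = 31/3 = 10.3333
Gy = (-11- 29- 3)/3 = -43/3 = -14.3333

G = (10.3333, -14.3333)


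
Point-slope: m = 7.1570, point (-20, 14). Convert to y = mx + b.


y - 14 = 7.1570(x + 20)
y = 7.1570x + 14 - 7.1570*(-20)
y = 7.1570x + 157.1400

y = 7.1570x + 157.1400


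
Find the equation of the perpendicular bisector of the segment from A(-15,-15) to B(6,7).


Midpoint = (-4.5, -4)
Slope of AB = dy/dx = 22/21 = 1.0476
Perp slope = -dx/dy = -21/22 = -0.9545
b = My - (perp slope)*Mx = -4 + (21*(-4.5))/22 = -4 - 4.2955 = -8.2955

y = -0.9545x - 8.2955


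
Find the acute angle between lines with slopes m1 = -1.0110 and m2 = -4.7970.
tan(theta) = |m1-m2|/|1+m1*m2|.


m1-m2 = 3.786
1+m1*m2 = 5.849767
tan(theta) = |3.786/5.849767| = 0.647205
theta = arctan(|3.786/5.849767|) = 32.9112 degrees (acute angle)

32.9112 degrees


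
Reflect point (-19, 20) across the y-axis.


Reflection rule for y-axis: (-x, y)
(-19, 20) -> (19, 20)

(19, 20)


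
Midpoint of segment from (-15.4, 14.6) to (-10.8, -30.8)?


Mx = (-15.4 - 10.8)/2 = -26.2/2 = -13.1000
My = (14.6 - 30.8)/2 = -16.2/2 = -8.1000

(-13.1000, -8.1000)


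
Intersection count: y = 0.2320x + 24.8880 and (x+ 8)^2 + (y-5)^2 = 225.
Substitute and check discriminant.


Substitute y = 0.2320x + 24.8880: (x+ 8)^2 + (0.2320x+24.8880-5)^2 = 225
Expand to Ax^2 + Bx + C = 0, where b-k = 19.888
A = 1+m^2 = 1.053824
B = 2(m(b-k) - h) = 2(0.2320*19.888 + 8) = 25.228032
C = h^2 + (b-k)^2 - r^2 = 64 + 395.532544 - 225 = 234.532544
disc = B^2-4AC = 636.4536 - 988.6241 = -352.1705
disc < 0

0 intersection points


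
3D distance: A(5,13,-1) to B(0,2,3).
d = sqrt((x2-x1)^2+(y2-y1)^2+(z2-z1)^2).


dx=-5, dy=-11, dz=4
d = sqrt(25+121+16) = sqrt(162) = 12.7279

12.7279


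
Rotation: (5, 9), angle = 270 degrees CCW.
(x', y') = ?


cos(270) = 0, sin(270) = -1
x' = 5*0 - 9*(-1) = 9
y' = 5*(-1) + 9*0 = -5

(9, -5)


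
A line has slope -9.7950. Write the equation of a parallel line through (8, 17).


Parallel lines have equal slopes.
m2 = -9.7950
b2 = 17 + 9.7950*8 = 95.3600

y = -9.7950x + 95.3600


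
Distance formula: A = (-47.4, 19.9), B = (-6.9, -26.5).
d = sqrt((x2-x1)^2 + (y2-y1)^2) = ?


dx = -6.9 + 47.4 = 40.5
dy = -26.5 - 19.9 = -46.4
d = sqrt(1640.25 + 2152.96) = sqrt(3793.21) = 61.5890

61.5890


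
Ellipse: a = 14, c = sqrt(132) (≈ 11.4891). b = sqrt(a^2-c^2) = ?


b^2 = 14^2 - (sqrt(132))^2 = 196 - 132 = 64
b = sqrt(64) = 8

b = 8


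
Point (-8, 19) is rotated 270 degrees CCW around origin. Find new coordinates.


cos(270) = 0, sin(270) = -1
x' = -8*0 - 19*(-1) = 19
y' = -8*(-1) + 19*0 = 8

(19, 8)


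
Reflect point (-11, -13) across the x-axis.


Reflection rule for x-axis: (x, -y)
(-11, -13) -> (-11, 13)

(-11, 13)


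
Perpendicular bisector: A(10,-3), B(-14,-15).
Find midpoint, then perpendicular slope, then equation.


Midpoint = (-2, -9)
Slope of AB = dy/dx = -12/(-24) = 0.5000
Perp slope = -dx/dy = -24/12 = -2.0000
b = My - (perp slope)*Mx = -9 + (-24*(-2))/(-12) = -9 - 4.0000 = -13.0000

y = -2.0000x - 13.0000


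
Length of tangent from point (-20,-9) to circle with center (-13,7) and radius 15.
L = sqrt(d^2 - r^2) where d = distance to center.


d = sqrt((-20+ 13)^2 + (-9-7)^2) = sqrt(49+256) = 17.4642
L = sqrt(305.0000 - 225) = sqrt(80.0000) = 8.9443

8.9443


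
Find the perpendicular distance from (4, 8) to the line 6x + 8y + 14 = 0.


|6*4 + 8*8 + 14| = |102| = 102
sqrt(36 + 64) = sqrt(100) = 10.0000
d = 102/sqrt(100) = 10.2000

10.2000


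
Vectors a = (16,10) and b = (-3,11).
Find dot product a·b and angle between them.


a·b = 16*(-3) + 10*11 = -48 + 110 = 62
|a| = sqrt(256+100) = 18.8680
|b| = sqrt(9+121) = 11.4018
cos(theta) = 62/(sqrt(356)*sqrt(130)) = 62/sqrt(46280) = 0.288201
theta = arccos(62/sqrt(46280)) = 73.2497 degrees

a·b = 62, theta = 73.2497 deg


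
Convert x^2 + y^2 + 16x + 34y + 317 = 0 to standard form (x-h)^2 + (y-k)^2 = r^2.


h = -D/2 = -16/2 = -8
k = -E/2 = -34/2 = -17
r^2 = h^2 + k^2 - F = 64 + 289 - 317 = 36
r = 6

Center (-8, -17), radius = 6


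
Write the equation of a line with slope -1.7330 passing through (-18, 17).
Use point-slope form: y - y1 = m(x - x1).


y - 17 = -1.7330(x + 18)
y = -1.7330x + 17 + 1.7330*(-18)
y = -1.7330x - 14.1940

y = -1.7330x - 14.1940


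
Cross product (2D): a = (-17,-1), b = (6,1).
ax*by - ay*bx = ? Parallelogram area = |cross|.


cross = -17*1 + 1*6 = -17 + 6 = -11
Parallelogram area = |-11| = 11

cross = -11, parallelogram area = 11


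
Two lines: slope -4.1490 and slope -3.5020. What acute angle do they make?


m1-m2 = -0.647
1+m1*m2 = 15.529798
tan(theta) = |-0.647/15.529798| = 0.041662
theta = arctan(|-0.647/15.529798|) = 2.3857 degrees (acute angle)

2.3857 degrees


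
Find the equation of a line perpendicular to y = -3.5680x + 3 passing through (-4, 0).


Perpendicular slope = -1/m1 = -1/(-3.5680) = 0.2803
b2 = y0 - m2*x0 = 0 - 4/(-3.5680) = 0 + 1.1211 = 1.1211

y = 0.2803x + 1.1211


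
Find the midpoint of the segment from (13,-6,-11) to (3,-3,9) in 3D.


Mx = (13+3)/2 = 8.0000
My = (-6- 3)/2 = -4.5000
Mz = (-11+9)/2 = -1.0000

M = (8.0000, -4.5000, -1.0000)


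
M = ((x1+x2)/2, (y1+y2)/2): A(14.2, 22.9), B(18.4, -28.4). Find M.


Mx = (14.2 + 18.4)/2 = 32.6/2 = 16.3000
My = (22.9 - 28.4)/2 = -5.5/2 = -2.7500

(16.3000, -2.7500)


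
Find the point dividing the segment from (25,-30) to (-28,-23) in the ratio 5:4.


Px = (5*(-28) + 4*25)/9 = -40/9 = -4.4444
Py = (5*(-23) + 4*(-30))/9 = -235/9 = -26.1111

P = (-4.4444, -26.1111)


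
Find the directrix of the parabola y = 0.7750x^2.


a = 0.7750
1/(4a) = 0.3226
directrix: y = -0.3226 = -0.3226

y = -0.3226


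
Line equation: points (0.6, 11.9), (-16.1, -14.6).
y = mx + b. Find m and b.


m = (-26.5)/(-16.7) = 1.5868
b = y1 - m*x1 = 11.9 - (-26.5*0.6)/(-16.7) = 11.9 - 0.9521 = 10.9479

y = 1.5868x + 10.9479


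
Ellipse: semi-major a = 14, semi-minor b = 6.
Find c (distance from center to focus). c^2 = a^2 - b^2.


c^2 = 14^2 - 6^2 = 196 - 36 = 160
c = sqrt(160) = 12.6491

c = 12.6491


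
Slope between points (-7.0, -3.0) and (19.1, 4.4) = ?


dy = 4.4 + 3.0 = 7.4
dx = 19.1 + 7.0 = 26.1
m = 7.4/26.1 = 0.2835

m = 0.2835


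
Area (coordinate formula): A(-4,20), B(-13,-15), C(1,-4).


-4*(-15+ 4) = 44
-13*(-4-20) = 312
1*(20+ 15) = 35
sum = 391
Area = |391|/2 = 195.5000

195.5000 sq units


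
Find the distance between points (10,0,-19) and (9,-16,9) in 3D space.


dx=-1, dy=-16, dz=28
d = sqrt(1+256+784) = sqrt(1041) = 32.2645

32.2645


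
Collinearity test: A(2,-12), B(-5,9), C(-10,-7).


2*(9+ 7) - 5*(-7+ 12) - 10*(-12-9)
= 32 - 25 + 210 = 217

No, not collinear (determinant = 217)


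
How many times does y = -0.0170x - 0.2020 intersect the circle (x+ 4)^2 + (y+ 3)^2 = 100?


Substitute y = -0.0170x - 0.2020: (x+ 4)^2 + (-0.0170x- 0.2020+ 3)^2 = 100
Expand to Ax^2 + Bx + C = 0, where b-k = 2.798
A = 1+m^2 = 1.000289
B = 2(m(b-k) - h) = 2(-0.0170*2.798 + 4) = 7.904868
C = h^2 + (b-k)^2 - r^2 = 16 + 7.828804 - 100 = -76.171196
disc = B^2-4AC = 62.4869 + 304.7728 = 367.2597
disc > 0

2 intersection points


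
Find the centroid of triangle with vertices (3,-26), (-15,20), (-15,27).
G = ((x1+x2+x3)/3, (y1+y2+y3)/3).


Gx = (3- 15- 15)/3 = -27/3 = -9.0000
Gy = (-26+20+27)/3 = 21/3 = 7.0000

G = (-9.0000, 7.0000)


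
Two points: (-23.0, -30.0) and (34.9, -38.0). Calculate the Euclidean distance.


dx = 34.9 + 23.0 = 57.9
dy = -38.0 + 30.0 = -8.0
d = sqrt(3352.41 + 64.0) = sqrt(3416.41) = 58.4501

58.4501


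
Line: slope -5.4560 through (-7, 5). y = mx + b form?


y - 5 = -5.4560(x + 7)
y = -5.4560x + 5 + 5.4560*(-7)
y = -5.4560x - 33.1920

y = -5.4560x - 33.1920


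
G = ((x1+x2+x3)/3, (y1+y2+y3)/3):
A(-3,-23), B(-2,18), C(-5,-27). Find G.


Gx = (-3- 2- 5)/3 = -10/3 = -3.3333
Gy = (-23+18- 27)/3 = -32/3 = -10.6667

G = (-3.3333, -10.6667)


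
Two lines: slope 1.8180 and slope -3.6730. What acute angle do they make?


m1-m2 = 5.491
1+m1*m2 = -5.677514
tan(theta) = |5.491/(-5.677514)| = 0.967149
theta = arctan(|5.491/(-5.677514)|) = 44.0433 degrees (acute angle)

44.0433 degrees


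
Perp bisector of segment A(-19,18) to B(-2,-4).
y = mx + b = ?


Midpoint = (-10.5, 7)
Slope of AB = dy/dx = -22/17 = -1.2941
Perp slope = -dx/dy = 17/22 = 0.7727
b = My - (perp slope)*Mx = 7 + (17*(-10.5))/(-22) = 7 + 8.1136 = 15.1136

y = 0.7727x + 15.1136


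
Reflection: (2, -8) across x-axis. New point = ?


Reflection rule for x-axis: (x, -y)
(2, -8) -> (2, 8)

(2, 8)


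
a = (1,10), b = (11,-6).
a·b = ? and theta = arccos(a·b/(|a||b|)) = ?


a·b = 1*11 + 10*(-6) = 11 - 60 = -49
|a| = sqrt(1+100) = 10.0499
|b| = sqrt(121+36) = 12.5300
cos(theta) = -49/(sqrt(101)*sqrt(157)) = -49/sqrt(15857) = -0.389122
theta = arccos(-49/sqrt(15857)) = 112.8999 degrees

a·b = -49, theta = 112.8999 deg


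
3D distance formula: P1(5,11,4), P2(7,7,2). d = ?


dx=2, dy=-4, dz=-2
d = sqrt(4+16+4) = sqrt(24) = 4.8990

4.8990


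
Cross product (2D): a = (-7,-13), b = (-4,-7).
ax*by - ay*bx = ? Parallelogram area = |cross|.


cross = -7*(-7) + 13*(-4) = 49 - 52 = -3
Parallelogram area = |-3| = 3

cross = -3, parallelogram area = 3


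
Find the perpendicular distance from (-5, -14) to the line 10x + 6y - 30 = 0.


|10*(-5) + 6*(-14) - 30| = |-164| = 164
sqrt(100 + 36) = sqrt(136) = 11.6619
d = 164/sqrt(136) = 14.0629

14.0629


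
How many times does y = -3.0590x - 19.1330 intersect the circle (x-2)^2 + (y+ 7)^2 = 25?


Substitute y = -3.0590x - 19.1330: (x-2)^2 + (-3.0590x- 19.1330+ 7)^2 = 25
Expand to Ax^2 + Bx + C = 0, where b-k = -12.133
A = 1+m^2 = 10.357481
B = 2(m(b-k) - h) = 2(-3.0590*(-12.133) - 2) = 70.229694
C = h^2 + (b-k)^2 - r^2 = 4 + 147.209689 - 25 = 126.209689
disc = B^2-4AC = 4932.2099 - 5228.8578 = -296.6479
disc < 0

0 intersection points


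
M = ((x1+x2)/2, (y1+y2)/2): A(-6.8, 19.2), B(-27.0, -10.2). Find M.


Mx = (-6.8 - 27.0)/2 = -33.8/2 = -16.9000
My = (19.2 - 10.2)/2 = 9.0/2 = 4.5000

(-16.9000, 4.5000)


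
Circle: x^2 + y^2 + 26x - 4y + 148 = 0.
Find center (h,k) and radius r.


h = -D/2 = -26/2 = -13
k = -E/2 = 4/2 = 2
r^2 = h^2 + k^2 - F = 169 + 4 - 148 = 25
r = 5

Center (-13, 2), radius = 5


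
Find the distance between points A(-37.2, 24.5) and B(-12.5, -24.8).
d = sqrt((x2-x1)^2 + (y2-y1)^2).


dx = -12.5 + 37.2 = 24.7
dy = -24.8 - 24.5 = -49.3
d = sqrt(610.09 + 2430.49) = sqrt(3040.58) = 55.1415

55.1415


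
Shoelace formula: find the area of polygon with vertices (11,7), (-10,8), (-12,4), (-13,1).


sum(xi*y_{i+1}) = 11*8 - 10*4 - 12*1 - 13*7 = -55
sum(yi*x_{i+1}) = 7*(-10) + 8*(-12) + 4*(-13) + 1*11 = -207
Area = |-55 + 207|/2 = 152/2 = 76.0000

76.0000 sq units


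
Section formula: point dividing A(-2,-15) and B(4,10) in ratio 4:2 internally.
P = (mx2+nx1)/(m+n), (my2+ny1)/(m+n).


Px = (4*4 + 2*(-2))/6 = 12/6 = 2.0000
Py = (4*10 + 2*(-15))/6 = 10/6 = 1.6667

P = (2.0000, 1.6667)


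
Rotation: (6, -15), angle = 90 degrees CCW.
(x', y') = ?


cos(90) = 0, sin(90) = 1
x' = 6*0 + 15*1 = 15
y' = 6*1 - 15*0 = 6

(15, 6)


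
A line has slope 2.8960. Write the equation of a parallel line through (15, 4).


Parallel lines have equal slopes.
m2 = 2.8960
b2 = 4 - 2.8960*15 = -39.4400

y = 2.8960x - 39.4400


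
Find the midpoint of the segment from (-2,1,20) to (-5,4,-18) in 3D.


Mx = (-2- 5)/2 = -3.5000
My = (1+4)/2 = 2.5000
Mz = (20- 18)/2 = 1.0000

M = (-3.5000, 2.5000, 1.0000)


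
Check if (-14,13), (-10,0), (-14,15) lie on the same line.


-14*(0-15) - 10*(15-13) - 14*(13-0)
= 210 - 20 - 182 = 8

No, not collinear (determinant = 8)


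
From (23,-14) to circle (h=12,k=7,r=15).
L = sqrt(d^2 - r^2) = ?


d = sqrt((23-12)^2 + (-14-7)^2) = sqrt(121+441) = 23.7065
L = sqrt(562.0000 - 225) = sqrt(337.0000) = 18.3576

18.3576


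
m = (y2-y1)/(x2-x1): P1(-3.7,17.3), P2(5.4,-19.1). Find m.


dy = -19.1 - 17.3 = -36.4
dx = 5.4 + 3.7 = 9.1
m = -36.4/9.1 = -4.0000

m = -4.0000


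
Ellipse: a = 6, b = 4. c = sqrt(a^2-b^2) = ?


c^2 = 6^2 - 4^2 = 36 - 16 = 20
c = sqrt(20) = 4.4721

c = 4.4721


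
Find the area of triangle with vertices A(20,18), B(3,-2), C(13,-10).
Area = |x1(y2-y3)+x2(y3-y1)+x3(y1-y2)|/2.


20*(-2+ 10) = 160
3*(-10-18) = -84
13*(18+ 2) = 260
sum = 336
Area = |336|/2 = 168.0000

168.0000 sq units


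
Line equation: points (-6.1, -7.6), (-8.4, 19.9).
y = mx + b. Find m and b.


m = (27.5)/(-2.3) = -11.9565
b = y1 - m*x1 = -7.6 - (27.5*(-6.1))/(-2.3) = -7.6 - 72.9348 = -80.5348

y = -11.9565x - 80.5348


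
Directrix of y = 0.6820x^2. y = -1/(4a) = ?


a = 0.6820
1/(4a) = 0.3666
directrix: y = -0.3666 = -0.3666

y = -0.3666


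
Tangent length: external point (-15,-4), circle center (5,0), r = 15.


d = sqrt((-15-5)^2 + (-4-0)^2) = sqrt(400+16) = 20.3961
L = sqrt(416.0000 - 225) = sqrt(191.0000) = 13.8203

13.8203


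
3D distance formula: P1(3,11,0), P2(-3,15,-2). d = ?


dx=-6, dy=4, dz=-2
d = sqrt(36+16+4) = sqrt(56) = 7.4833

7.4833


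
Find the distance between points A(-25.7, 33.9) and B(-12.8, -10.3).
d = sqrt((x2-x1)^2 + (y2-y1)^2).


dx = -12.8 + 25.7 = 12.9
dy = -10.3 - 33.9 = -44.2
d = sqrt(166.41 + 1953.64) = sqrt(2120.05) = 46.0440

46.0440


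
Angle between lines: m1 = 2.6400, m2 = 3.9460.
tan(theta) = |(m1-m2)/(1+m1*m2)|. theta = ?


m1-m2 = -1.306
1+m1*m2 = 11.41744
tan(theta) = |-1.306/11.41744| = 0.114386
theta = arctan(|-1.306/11.41744|) = 6.5255 degrees (acute angle)

6.5255 degrees


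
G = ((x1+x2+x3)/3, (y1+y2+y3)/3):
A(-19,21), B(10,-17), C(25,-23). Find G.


Gx = (-19+10+25)/3 = 16/3 = 5.3333
Gy = (21- 17- 23)/3 = -19/3 = -6.3333

G = (5.3333, -6.3333)


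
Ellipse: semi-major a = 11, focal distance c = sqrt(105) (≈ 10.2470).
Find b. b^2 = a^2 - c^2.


b^2 = 11^2 - (sqrt(105))^2 = 121 - 105 = 16
b = sqrt(16) = 4

b = 4


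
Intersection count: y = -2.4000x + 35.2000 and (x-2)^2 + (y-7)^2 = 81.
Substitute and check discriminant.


Substitute y = -2.4000x + 35.2000: (x-2)^2 + (-2.4000x+35.2000-7)^2 = 81
Expand to Ax^2 + Bx + C = 0, where b-k = 28.2
A = 1+m^2 = 6.76
B = 2(m(b-k) - h) = 2(-2.4000*28.2 - 2) = -139.36
C = h^2 + (b-k)^2 - r^2 = 4 + 795.24 - 81 = 718.24
disc = B^2-4AC = 19421.2096 - 19421.2096 = 0
disc = 0

1 intersection point (tangent)


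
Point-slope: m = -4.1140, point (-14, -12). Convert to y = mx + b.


y + 12 = -4.1140(x + 14)
y = -4.1140x - 12 + 4.1140*(-14)
y = -4.1140x - 69.5960

y = -4.1140x - 69.5960


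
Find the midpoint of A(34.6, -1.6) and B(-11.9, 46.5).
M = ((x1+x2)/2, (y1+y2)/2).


Mx = (34.6 - 11.9)/2 = 22.7/2 = 11.3500
My = (-1.6 + 46.5)/2 = 44.9/2 = 22.4500

(11.3500, 22.4500)


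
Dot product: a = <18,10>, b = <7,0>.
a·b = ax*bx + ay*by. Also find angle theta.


a·b = 18*7 + 10*0 = 126 + 0 = 126
|a| = sqrt(324+100) = 20.5913
|b| = sqrt(49+0) = 7.0000
cos(theta) = 126/(sqrt(424)*sqrt(49)) = 126/sqrt(20776) = 0.874157
theta = arccos(126/sqrt(20776)) = 29.0546 degrees

a·b = 126, theta = 29.0546 deg


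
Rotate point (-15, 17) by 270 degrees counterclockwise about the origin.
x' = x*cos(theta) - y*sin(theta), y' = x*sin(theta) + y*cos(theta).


cos(270) = 0, sin(270) = -1
x' = -15*0 - 17*(-1) = 17
y' = -15*(-1) + 17*0 = 15

(17, 15)


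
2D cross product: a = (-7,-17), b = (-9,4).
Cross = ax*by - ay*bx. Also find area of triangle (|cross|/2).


cross = -7*4 + 17*(-9) = -28 - 153 = -181
Triangle area = |-181|/2 = 181/2 = 90.5000

cross = -181, triangle area = 90.5000


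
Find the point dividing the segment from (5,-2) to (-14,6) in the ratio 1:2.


Px = (1*(-14) + 2*5)/3 = -4/3 = -1.3333
Py = (1*6 + 2*(-2))/3 = 2/3 = 0.6667

P = (-1.3333, 0.6667)


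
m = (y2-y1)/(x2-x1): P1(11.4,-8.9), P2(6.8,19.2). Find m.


dy = 19.2 + 8.9 = 28.1
dx = 6.8 - 11.4 = -4.6
m = 28.1/(-4.6) = -6.1087

m = -6.1087


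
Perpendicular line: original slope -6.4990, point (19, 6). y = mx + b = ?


Perpendicular slope = -1/m1 = -1/(-6.4990) = 0.1539
b2 = y0 - m2*x0 = 6 + 19/(-6.4990) = 6 - 2.9235 = 3.0765

y = 0.1539x + 3.0765


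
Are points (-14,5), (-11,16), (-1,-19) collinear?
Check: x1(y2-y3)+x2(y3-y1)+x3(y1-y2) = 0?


-14*(16+ 19) - 11*(-19-5) - 1*(5-16)
= -490 + 264 + 11 = -215

No, not collinear (determinant = -215)


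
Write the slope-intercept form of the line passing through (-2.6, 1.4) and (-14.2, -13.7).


m = (-15.1)/(-11.6) = 1.3017
b = y1 - m*x1 = 1.4 - (-15.1*(-2.6))/(-11.6) = 1.4 + 3.3845 = 4.7845

y = 1.3017x + 4.7845


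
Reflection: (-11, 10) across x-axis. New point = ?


Reflection rule for x-axis: (x, -y)
(-11, 10) -> (-11, -10)

(-11, -10)


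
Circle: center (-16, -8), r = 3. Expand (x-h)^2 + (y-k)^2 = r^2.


(x+ 16)^2 + (y+ 8)^2 = 3^2
D = -2h = 32, E = -2k = 16
F = h^2+k^2-r^2 = 256+64-9 = 311

x^2 + y^2 + 32x + 16y + 311 = 0


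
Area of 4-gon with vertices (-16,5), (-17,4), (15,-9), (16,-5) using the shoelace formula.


sum(xi*y_{i+1}) = -16*4 - 17*(-9) + 15*(-5) + 16*5 = 94
sum(yi*x_{i+1}) = 5*(-17) + 4*15 - 9*16 - 5*(-16) = -89
Area = |94 + 89|/2 = 183/2 = 91.5000

91.5000 sq units


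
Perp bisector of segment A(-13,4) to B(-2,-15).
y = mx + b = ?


Midpoint = (-7.5, -5.5)
Slope of AB = dy/dx = -19/11 = -1.7273
Perp slope = -dx/dy = 11/19 = 0.5789
b = My - (perp slope)*Mx = -5.5 + (11*(-7.5))/(-19) = -5.5 + 4.3421 = -1.1579

y = 0.5789x - 1.1579


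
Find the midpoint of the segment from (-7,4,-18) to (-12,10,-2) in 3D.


Mx = (-7- 12)/2 = -9.5000
My = (4+10)/2 = 7.0000
Mz = (-18- 2)/2 = -10.0000

M = (-9.5000, 7.0000, -10.0000)


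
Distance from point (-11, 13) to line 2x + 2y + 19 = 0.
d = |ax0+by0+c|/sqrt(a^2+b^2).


|2*(-11) + 2*13 + 19| = |23| = 23
sqrt(4 + 4) = sqrt(8) = 2.8284
d = 23/sqrt(8) = 8.1317

8.1317


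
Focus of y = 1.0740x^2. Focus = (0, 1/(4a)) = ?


a = 1.0740
4a = 4.2960
focus = (0, 1/4.2960) = (0, 0.2328)

Focus = (0, 0.2328)


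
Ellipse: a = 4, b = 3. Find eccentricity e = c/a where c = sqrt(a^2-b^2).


c = sqrt(16-9) = sqrt(7) = 2.6458
e = c/a = sqrt(7)/4 = 0.6614

e = 0.6614


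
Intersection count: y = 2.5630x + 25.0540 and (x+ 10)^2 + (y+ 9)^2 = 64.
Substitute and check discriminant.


Substitute y = 2.5630x + 25.0540: (x+ 10)^2 + (2.5630x+25.0540+ 9)^2 = 64
Expand to Ax^2 + Bx + C = 0, where b-k = 34.054
A = 1+m^2 = 7.568969
B = 2(m(b-k) - h) = 2(2.5630*34.054 + 10) = 194.560804
C = h^2 + (b-k)^2 - r^2 = 100 + 1159.674916 - 64 = 1195.674916
disc = B^2-4AC = 37853.9065 - 36200.1055 = 1653.8010
disc > 0

2 intersection points


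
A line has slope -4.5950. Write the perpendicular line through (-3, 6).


Perpendicular slope = -1/m1 = -1/(-4.5950) = 0.2176
b2 = y0 - m2*x0 = 6 - 3/(-4.5950) = 6 + 0.6529 = 6.6529

y = 0.2176x + 6.6529


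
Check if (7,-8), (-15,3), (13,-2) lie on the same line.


7*(3+ 2) - 15*(-2+ 8) + 13*(-8-3)
= 35 - 90 - 143 = -198

No, not collinear (determinant = -198)


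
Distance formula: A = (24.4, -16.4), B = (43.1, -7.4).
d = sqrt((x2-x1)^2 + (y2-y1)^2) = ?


dx = 43.1 - 24.4 = 18.7
dy = -7.4 + 16.4 = 9
d = sqrt(349.69 + 81) = sqrt(430.69) = 20.7531

20.7531


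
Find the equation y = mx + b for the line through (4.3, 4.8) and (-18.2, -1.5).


m = (-6.3)/(-22.5) = 0.2800
b = y1 - m*x1 = 4.8 - (-6.3*4.3)/(-22.5) = 4.8 - 1.2040 = 3.5960

y = 0.2800x + 3.5960


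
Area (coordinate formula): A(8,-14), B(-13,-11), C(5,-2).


8*(-11+ 2) = -72
-13*(-2+ 14) = -156
5*(-14+ 11) = -15
sum = -243
Area = |-243|/2 = 121.5000

121.5000 sq units


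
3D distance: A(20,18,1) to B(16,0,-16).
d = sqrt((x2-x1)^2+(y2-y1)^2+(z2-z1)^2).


dx=-4, dy=-18, dz=-17
d = sqrt(16+324+289) = sqrt(629) = 25.0799

25.0799


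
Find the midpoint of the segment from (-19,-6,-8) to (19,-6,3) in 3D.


Mx = (-19+19)/2 = 0
My = (-6- 6)/2 = -6.0000
Mz = (-8+3)/2 = -2.5000

M = (0, -6.0000, -2.5000)


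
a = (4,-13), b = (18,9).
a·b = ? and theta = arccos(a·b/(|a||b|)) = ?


a·b = 4*18 - 13*9 = 72 - 117 = -45
|a| = sqrt(16+169) = 13.6015
|b| = sqrt(324+81) = 20.1246
cos(theta) = -45/(sqrt(185)*sqrt(405)) = -45/sqrt(74925) = -0.164399
theta = arccos(-45/sqrt(74925)) = 99.4623 degrees

a·b = -45, theta = 99.4623 deg


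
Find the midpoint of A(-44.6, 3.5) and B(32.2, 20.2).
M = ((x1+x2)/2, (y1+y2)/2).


Mx = (-44.6 + 32.2)/2 = -12.4/2 = -6.2000
My = (3.5 + 20.2)/2 = 23.7/2 = 11.8500

(-6.2000, 11.8500)


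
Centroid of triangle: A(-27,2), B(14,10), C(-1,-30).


Gx = (-27+14- 1)/3 = -14/3 = -4.6667
Gy = (2+10- 30)/3 = -18/3 = -6.0000

G = (-4.6667, -6.0000)


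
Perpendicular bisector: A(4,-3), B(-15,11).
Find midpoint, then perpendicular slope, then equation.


Midpoint = (-5.5, 4)
Slope of AB = dy/dx = 14/(-19) = -0.7368
Perp slope = -dx/dy = 19/14 = 1.3571
b = My - (perp slope)*Mx = 4 + (-19*(-5.5))/14 = 4 + 7.4643 = 11.4643

y = 1.3571x + 11.4643


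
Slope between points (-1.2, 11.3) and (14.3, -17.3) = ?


dy = -17.3 - 11.3 = -28.6
dx = 14.3 + 1.2 = 15.5
m = -28.6/15.5 = -1.8452

m = -1.8452


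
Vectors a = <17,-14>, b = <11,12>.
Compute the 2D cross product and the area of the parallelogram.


cross = 17*12 + 14*11 = 204 + 154 = 358
Parallelogram area = |358| = 358

cross = 358, parallelogram area = 358


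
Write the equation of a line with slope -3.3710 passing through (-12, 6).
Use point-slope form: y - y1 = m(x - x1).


y - 6 = -3.3710(x + 12)
y = -3.3710x + 6 + 3.3710*(-12)
y = -3.3710x - 34.4520

y = -3.3710x - 34.4520


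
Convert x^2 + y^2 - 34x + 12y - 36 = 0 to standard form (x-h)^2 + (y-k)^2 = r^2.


h = -D/2 = 34/2 = 17
k = -E/2 = -12/2 = -6
r^2 = h^2 + k^2 - F = 289 + 36 + 36 = 361
r = 19

Center (17, -6), radius = 19


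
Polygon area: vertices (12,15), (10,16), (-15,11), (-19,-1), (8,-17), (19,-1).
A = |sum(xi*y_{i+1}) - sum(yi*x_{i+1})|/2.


sum(xi*y_{i+1}) = 12*16 + 10*11 - 15*(-1) - 19*(-17) + 8*(-1) + 19*15 = 917
sum(yi*x_{i+1}) = 15*10 + 16*(-15) + 11*(-19) - 1*8 - 17*19 - 1*12 = -642
Area = |917 + 642|/2 = 1559/2 = 779.5000

779.5000 sq units


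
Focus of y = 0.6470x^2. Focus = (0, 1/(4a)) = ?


a = 0.6470
4a = 2.5880
focus = (0, 1/2.5880) = (0, 0.3864)

Focus = (0, 0.3864)


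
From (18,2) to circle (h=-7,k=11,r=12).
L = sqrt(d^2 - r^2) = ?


d = sqrt((18+ 7)^2 + (2-11)^2) = sqrt(625+81) = 26.5707
L = sqrt(706.0000 - 144) = sqrt(562.0000) = 23.7065

23.7065


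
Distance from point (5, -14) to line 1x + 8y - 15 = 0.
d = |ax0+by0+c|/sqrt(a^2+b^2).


|1*5 + 8*(-14) - 15| = |-122| = 122
sqrt(1 + 64) = sqrt(65) = 8.0623
d = 122/sqrt(65) = 15.1322

15.1322


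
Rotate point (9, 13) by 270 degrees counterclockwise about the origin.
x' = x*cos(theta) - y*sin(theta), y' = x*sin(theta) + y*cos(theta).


cos(270) = 0, sin(270) = -1
x' = 9*0 - 13*(-1) = 13
y' = 9*(-1) + 13*0 = -9

(13, -9)


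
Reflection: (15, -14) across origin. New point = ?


Reflection rule for origin: (-x, -y)
(15, -14) -> (-15, 14)

(-15, 14)


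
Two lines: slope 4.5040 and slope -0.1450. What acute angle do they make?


m1-m2 = 4.649
1+m1*m2 = 0.34692
tan(theta) = |4.649/0.34692| = 13.400784
theta = arctan(|4.649/0.34692|) = 85.7324 degrees (acute angle)

85.7324 degrees


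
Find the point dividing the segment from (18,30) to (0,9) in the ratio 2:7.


Px = (2*0 + 7*18)/9 = 126/9 = 14.0000
Py = (2*9 + 7*30)/9 = 228/9 = 25.3333

P = (14.0000, 25.3333)


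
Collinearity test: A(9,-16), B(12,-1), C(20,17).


9*(-1-17) + 12*(17+ 16) + 20*(-16+ 1)
= -162 + 396 - 300 = -66

No, not collinear (determinant = -66)


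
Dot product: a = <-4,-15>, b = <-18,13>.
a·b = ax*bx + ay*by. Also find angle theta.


a·b = -4*(-18) - 15*13 = 72 - 195 = -123
|a| = sqrt(16+225) = 15.5242
|b| = sqrt(324+169) = 22.2036
cos(theta) = -123/(sqrt(241)*sqrt(493)) = -123/sqrt(118813) = -0.356840
theta = arccos(-123/sqrt(118813)) = 110.9062 degrees

a·b = -123, theta = 110.9062 deg


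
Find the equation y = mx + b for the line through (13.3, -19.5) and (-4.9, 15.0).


m = (34.5)/(-18.2) = -1.8956
b = y1 - m*x1 = -19.5 - (34.5*13.3)/(-18.2) = -19.5 + 25.2115 = 5.7115

y = -1.8956x + 5.7115


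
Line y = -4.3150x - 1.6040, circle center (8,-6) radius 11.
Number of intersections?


Substitute y = -4.3150x - 1.6040: (x-8)^2 + (-4.3150x- 1.6040+ 6)^2 = 121
Expand to Ax^2 + Bx + C = 0, where b-k = 4.396
A = 1+m^2 = 19.619225
B = 2(m(b-k) - h) = 2(-4.3150*4.396 - 8) = -53.93748
C = h^2 + (b-k)^2 - r^2 = 64 + 19.324816 - 121 = -37.675184
disc = B^2-4AC = 2909.2517 + 2956.6316 = 5865.8833
disc > 0

2 intersection points


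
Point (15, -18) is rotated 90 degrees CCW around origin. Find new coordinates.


cos(90) = 0, sin(90) = 1
x' = 15*0 + 18*1 = 18
y' = 15*1 - 18*0 = 15

(18, 15)


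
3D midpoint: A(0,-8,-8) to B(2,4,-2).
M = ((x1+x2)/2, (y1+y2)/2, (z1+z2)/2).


Mx = (0+2)/2 = 1.0000
My = (-8+4)/2 = -2.0000
Mz = (-8- 2)/2 = -5.0000

M = (1.0000, -2.0000, -5.0000)


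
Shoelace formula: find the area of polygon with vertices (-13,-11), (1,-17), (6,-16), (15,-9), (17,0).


sum(xi*y_{i+1}) = -13*(-17) + 1*(-16) + 6*(-9) + 15*0 + 17*(-11) = -36
sum(yi*x_{i+1}) = -11*1 - 17*6 - 16*15 - 9*17 + 0*(-13) = -506
Area = |-36 + 506|/2 = 470/2 = 235.0000

235.0000 sq units


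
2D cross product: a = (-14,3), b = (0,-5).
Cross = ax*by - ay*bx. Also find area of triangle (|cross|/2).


cross = -14*(-5) - 3*0 = 70 - 0 = 70
Triangle area = |70|/2 = 70/2 = 35.0000

cross = 70, triangle area = 35.0000


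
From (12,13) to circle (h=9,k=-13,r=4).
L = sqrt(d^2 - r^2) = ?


d = sqrt((12-9)^2 + (13+ 13)^2) = sqrt(9+676) = 26.1725
L = sqrt(685.0000 - 16) = sqrt(669.0000) = 25.8650

25.8650


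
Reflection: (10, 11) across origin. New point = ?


Reflection rule for origin: (-x, -y)
(10, 11) -> (-10, -11)

(-10, -11)


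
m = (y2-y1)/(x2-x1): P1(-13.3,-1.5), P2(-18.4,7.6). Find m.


dy = 7.6 + 1.5 = 9.1
dx = -18.4 + 13.3 = -5.1
m = 9.1/(-5.1) = -1.7843

m = -1.7843


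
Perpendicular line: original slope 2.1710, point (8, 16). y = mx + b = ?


Perpendicular slope = -1/m1 = -1/2.1710 = -0.4606
b2 = y0 - m2*x0 = 16 + 8/2.1710 = 16 + 3.6849 = 19.6849

y = -0.4606x + 19.6849


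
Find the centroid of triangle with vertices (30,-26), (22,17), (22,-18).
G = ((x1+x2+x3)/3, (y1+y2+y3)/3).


Gx = (30+22+22)/3 = 74/3 = 24.6667
Gy = (-26+17- 18)/3 = -27/3 = -9.0000

G = (24.6667, -9.0000)


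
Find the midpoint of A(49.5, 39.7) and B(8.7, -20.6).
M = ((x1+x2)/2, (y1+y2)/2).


Mx = (49.5 + 8.7)/2 = 58.2/2 = 29.1000
My = (39.7 - 20.6)/2 = 19.1/2 = 9.5500

(29.1000, 9.5500)


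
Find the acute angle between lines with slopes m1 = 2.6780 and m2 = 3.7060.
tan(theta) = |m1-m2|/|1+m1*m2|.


m1-m2 = -1.028
1+m1*m2 = 10.924668
tan(theta) = |-1.028/10.924668| = 0.094099
theta = arctan(|-1.028/10.924668|) = 5.3756 degrees (acute angle)

5.3756 degrees


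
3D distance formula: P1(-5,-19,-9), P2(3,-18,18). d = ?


dx=8, dy=1, dz=27
d = sqrt(64+1+729) = sqrt(794) = 28.1780

28.1780


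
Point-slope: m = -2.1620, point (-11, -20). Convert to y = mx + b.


y + 20 = -2.1620(x + 11)
y = -2.1620x - 20 + 2.1620*(-11)
y = -2.1620x - 43.7820

y = -2.1620x - 43.7820


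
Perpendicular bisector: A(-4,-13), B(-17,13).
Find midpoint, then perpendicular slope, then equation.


Midpoint = (-10.5, 0)
Slope of AB = dy/dx = 26/(-13) = -2.0000
Perp slope = -dx/dy = 13/26 = 0.5000
b = My - (perp slope)*Mx = 0 + (-13*(-10.5))/26 = 0 + 5.2500 = 5.2500

y = 0.5000x + 5.2500


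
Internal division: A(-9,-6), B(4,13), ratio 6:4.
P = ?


Px = (6*4 + 4*(-9))/10 = -12/10 = -1.2000
Py = (6*13 + 4*(-6))/10 = 54/10 = 5.4000

P = (-1.2000, 5.4000)


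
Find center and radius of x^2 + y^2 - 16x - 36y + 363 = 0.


h = -D/2 = 16/2 = 8
k = -E/2 = 36/2 = 18
r^2 = h^2 + k^2 - F = 64 + 324 - 363 = 25
r = 5

Center (8, 18), radius = 5


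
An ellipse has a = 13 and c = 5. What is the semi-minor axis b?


b^2 = 13^2 - (5)^2 = 169 - 25 = 144
b = sqrt(144) = 12

b = 12


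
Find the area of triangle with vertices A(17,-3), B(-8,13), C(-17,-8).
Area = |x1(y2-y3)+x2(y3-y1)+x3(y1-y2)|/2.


17*(13+ 8) = 357
-8*(-8+ 3) = 40
-17*(-3-13) = 272
sum = 669
Area = |669|/2 = 334.5000

334.5000 sq units


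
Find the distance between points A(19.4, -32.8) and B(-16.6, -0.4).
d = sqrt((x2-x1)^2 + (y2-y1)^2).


dx = -16.6 - 19.4 = -36.0
dy = -0.4 + 32.8 = 32.4
d = sqrt(1296.0 + 1049.76) = sqrt(2345.76) = 48.4330

48.4330


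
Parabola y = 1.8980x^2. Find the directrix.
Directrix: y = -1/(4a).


a = 1.8980
1/(4a) = 0.1317
directrix: y = -0.1317 = -0.1317

y = -0.1317


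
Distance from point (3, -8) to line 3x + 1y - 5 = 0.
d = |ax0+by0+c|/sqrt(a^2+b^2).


|3*3 + 1*(-8) - 5| = |-4| = 4
sqrt(9 + 1) = sqrt(10) = 3.1623
d = 4/sqrt(10) = 1.2649

1.2649


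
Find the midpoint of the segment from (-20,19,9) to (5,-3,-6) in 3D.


Mx = (-20+5)/2 = -7.5000
My = (19- 3)/2 = 8.0000
Mz = (9- 6)/2 = 1.5000

M = (-7.5000, 8.0000, 1.5000)


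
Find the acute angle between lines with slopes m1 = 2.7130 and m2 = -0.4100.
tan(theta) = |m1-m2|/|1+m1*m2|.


m1-m2 = 3.123
1+m1*m2 = -0.11233
tan(theta) = |3.123/(-0.11233)| = 27.802012
theta = arctan(|3.123/(-0.11233)|) = 87.9400 degrees (acute angle)

87.9400 degrees


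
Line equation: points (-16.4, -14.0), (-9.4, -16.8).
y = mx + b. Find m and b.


m = (-2.8)/(7) = -0.4000
b = y1 - m*x1 = -14.0 - (-2.8*(-16.4))/(7) = -14.0 - 6.5600 = -20.5600

y = -0.4000x - 20.5600


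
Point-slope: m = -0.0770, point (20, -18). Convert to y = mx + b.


y + 18 = -0.0770(x - 20)
y = -0.0770x - 18 + 0.0770*20
y = -0.0770x - 16.4600

y = -0.0770x - 16.4600


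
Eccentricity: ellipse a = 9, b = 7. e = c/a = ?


c = sqrt(81-49) = sqrt(32) = 5.6569
e = c/a = sqrt(32)/9 = 0.6285

e = 0.6285


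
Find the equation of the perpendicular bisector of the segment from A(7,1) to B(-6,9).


Midpoint = (0.5, 5)
Slope of AB = dy/dx = 8/(-13) = -0.6154
Perp slope = -dx/dy = 13/8 = 1.6250
b = My - (perp slope)*Mx = 5 + (-13*0.5)/8 = 5 - 0.8125 = 4.1875

y = 1.6250x + 4.1875


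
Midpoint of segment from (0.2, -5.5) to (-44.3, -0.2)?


Mx = (0.2 - 44.3)/2 = -44.1/2 = -22.0500
My = (-5.5 - 0.2)/2 = -5.7/2 = -2.8500

(-22.0500, -2.8500)


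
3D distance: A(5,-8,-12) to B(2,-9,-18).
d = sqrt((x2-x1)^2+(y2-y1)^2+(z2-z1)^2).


dx=-3, dy=-1, dz=-6
d = sqrt(9+1+36) = sqrt(46) = 6.7823

6.7823


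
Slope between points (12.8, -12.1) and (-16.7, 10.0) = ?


dy = 10.0 + 12.1 = 22.1
dx = -16.7 - 12.8 = -29.5
m = 22.1/(-29.5) = -0.7492

m = -0.7492


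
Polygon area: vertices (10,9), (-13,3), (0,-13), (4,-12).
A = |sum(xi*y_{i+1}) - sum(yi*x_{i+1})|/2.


sum(xi*y_{i+1}) = 10*3 - 13*(-13) + 0*(-12) + 4*9 = 235
sum(yi*x_{i+1}) = 9*(-13) + 3*0 - 13*4 - 12*10 = -289
Area = |235 + 289|/2 = 524/2 = 262.0000

262.0000 sq units


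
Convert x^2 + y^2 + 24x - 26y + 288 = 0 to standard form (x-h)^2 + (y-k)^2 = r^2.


h = -D/2 = -24/2 = -12
k = -E/2 = 26/2 = 13
r^2 = h^2 + k^2 - F = 144 + 169 - 288 = 25
r = 5

Center (-12, 13), radius = 5


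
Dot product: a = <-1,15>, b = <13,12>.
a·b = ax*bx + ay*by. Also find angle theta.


a·b = -1*13 + 15*12 = -13 + 180 = 167
|a| = sqrt(1+225) = 15.0333
|b| = sqrt(169+144) = 17.6918
cos(theta) = 167/(sqrt(226)*sqrt(313)) = 167/sqrt(70738) = 0.627899
theta = arccos(167/sqrt(70738)) = 51.1047 degrees

a·b = 167, theta = 51.1047 deg


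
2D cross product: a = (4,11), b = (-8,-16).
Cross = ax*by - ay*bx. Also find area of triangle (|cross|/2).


cross = 4*(-16) - 11*(-8) = -64 + 88 = 24
Triangle area = |24|/2 = 24/2 = 12.0000

cross = 24, triangle area = 12.0000


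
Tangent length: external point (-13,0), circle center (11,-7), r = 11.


d = sqrt((-13-11)^2 + (0+ 7)^2) = sqrt(576+49) = 25.0000
L = sqrt(625.0000 - 121) = sqrt(504.0000) = 22.4499

22.4499


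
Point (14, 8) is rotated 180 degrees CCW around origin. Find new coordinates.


cos(180) = -1, sin(180) = 0
x' = 14*(-1) - 8*0 = -14
y' = 14*0 + 8*(-1) = -8

(-14, -8)


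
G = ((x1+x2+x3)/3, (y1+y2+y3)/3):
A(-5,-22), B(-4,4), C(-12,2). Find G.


Gx = (-5- 4- 12)/3 = -21/3 = -7.0000
Gy = (-22+4+2)/3 = -16/3 = -5.3333

G = (-7.0000, -5.3333)


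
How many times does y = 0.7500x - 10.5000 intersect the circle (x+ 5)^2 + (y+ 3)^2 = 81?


Substitute y = 0.7500x - 10.5000: (x+ 5)^2 + (0.7500x- 10.5000+ 3)^2 = 81
Expand to Ax^2 + Bx + C = 0, where b-k = -7.5
A = 1+m^2 = 1.5625
B = 2(m(b-k) - h) = 2(0.7500*(-7.5) + 5) = -1.25
C = h^2 + (b-k)^2 - r^2 = 25 + 56.25 - 81 = 0.25
disc = B^2-4AC = 1.5625 - 1.5625 = 0
disc = 0

1 intersection point (tangent)


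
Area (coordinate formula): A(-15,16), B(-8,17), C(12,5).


-15*(17-5) = -180
-8*(5-16) = 88
12*(16-17) = -12
sum = -104
Area = |-104|/2 = 52.0000

52.0000 sq units


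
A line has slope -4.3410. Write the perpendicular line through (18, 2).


Perpendicular slope = -1/m1 = -1/(-4.3410) = 0.2304
b2 = y0 - m2*x0 = 2 + 18/(-4.3410) = 2 - 4.1465 = -2.1465

y = 0.2304x - 2.1465


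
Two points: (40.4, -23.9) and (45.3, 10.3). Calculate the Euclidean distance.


dx = 45.3 - 40.4 = 4.9
dy = 10.3 + 23.9 = 34.2
d = sqrt(24.01 + 1169.64) = sqrt(1193.65) = 34.5492

34.5492


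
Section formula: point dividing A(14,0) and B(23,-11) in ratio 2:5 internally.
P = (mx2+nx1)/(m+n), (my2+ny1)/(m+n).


Px = (2*23 + 5*14)/7 = 116/7 = 16.5714
Py = (2*(-11) + 5*0)/7 = -22/7 = -3.1429

P = (16.5714, -3.1429)


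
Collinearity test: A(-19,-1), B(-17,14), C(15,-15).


-19*(14+ 15) - 17*(-15+ 1) + 15*(-1-14)
= -551 + 238 - 225 = -538

No, not collinear (determinant = -538)


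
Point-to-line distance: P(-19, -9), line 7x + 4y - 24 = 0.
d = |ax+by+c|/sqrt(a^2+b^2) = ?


|7*(-19) + 4*(-9) - 24| = |-193| = 193
sqrt(49 + 16) = sqrt(65) = 8.0623
d = 193/sqrt(65) = 23.9387

23.9387


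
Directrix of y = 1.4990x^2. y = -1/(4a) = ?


a = 1.4990
1/(4a) = 0.1668
directrix: y = -0.1668 = -0.1668

y = -0.1668


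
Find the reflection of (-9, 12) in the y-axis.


Reflection rule for y-axis: (-x, y)
(-9, 12) -> (9, 12)

(9, 12)


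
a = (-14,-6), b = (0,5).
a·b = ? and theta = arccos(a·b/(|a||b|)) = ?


a·b = -14*0 - 6*5 = 0 - 30 = -30
|a| = sqrt(196+36) = 15.2315
|b| = sqrt(0+25) = 5.0000
cos(theta) = -30/(sqrt(232)*sqrt(25)) = -30/sqrt(5800) = -0.393919
theta = arccos(-30/sqrt(5800)) = 113.1986 degrees

a·b = -30, theta = 113.1986 deg


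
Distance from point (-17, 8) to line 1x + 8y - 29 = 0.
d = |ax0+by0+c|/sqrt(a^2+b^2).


|1*(-17) + 8*8 - 29| = |18| = 18
sqrt(1 + 64) = sqrt(65) = 8.0623
d = 18/sqrt(65) = 2.2326

2.2326
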